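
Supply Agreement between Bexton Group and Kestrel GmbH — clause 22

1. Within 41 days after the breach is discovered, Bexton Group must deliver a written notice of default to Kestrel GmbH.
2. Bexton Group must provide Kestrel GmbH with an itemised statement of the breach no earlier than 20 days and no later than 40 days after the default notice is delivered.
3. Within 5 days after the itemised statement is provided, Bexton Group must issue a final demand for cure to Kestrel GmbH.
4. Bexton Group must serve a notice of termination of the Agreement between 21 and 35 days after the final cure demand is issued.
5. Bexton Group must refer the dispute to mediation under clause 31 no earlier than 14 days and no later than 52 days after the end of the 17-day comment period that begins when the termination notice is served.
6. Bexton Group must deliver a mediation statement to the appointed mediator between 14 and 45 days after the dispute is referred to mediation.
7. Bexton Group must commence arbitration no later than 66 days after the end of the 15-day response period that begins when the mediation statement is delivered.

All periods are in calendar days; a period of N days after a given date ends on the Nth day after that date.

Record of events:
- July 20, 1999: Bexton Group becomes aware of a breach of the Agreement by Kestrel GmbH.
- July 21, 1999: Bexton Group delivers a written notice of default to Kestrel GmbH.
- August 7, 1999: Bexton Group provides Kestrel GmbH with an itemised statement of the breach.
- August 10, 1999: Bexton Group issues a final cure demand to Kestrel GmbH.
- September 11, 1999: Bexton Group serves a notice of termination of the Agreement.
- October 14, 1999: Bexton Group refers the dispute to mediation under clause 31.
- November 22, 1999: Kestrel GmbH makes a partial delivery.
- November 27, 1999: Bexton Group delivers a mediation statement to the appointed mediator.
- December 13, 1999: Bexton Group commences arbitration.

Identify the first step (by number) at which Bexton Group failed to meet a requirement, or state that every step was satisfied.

Step 2

(1) due by July 20, 1999 + 41 days = August 30, 1999; July 21, 1999 is within that limit.
(2) the permitted window runs from July 21, 1999 + 20 = August 10, 1999 to July 21, 1999 + 40 = August 30, 1999; done August 7, 1999 — 3 days before the window opened.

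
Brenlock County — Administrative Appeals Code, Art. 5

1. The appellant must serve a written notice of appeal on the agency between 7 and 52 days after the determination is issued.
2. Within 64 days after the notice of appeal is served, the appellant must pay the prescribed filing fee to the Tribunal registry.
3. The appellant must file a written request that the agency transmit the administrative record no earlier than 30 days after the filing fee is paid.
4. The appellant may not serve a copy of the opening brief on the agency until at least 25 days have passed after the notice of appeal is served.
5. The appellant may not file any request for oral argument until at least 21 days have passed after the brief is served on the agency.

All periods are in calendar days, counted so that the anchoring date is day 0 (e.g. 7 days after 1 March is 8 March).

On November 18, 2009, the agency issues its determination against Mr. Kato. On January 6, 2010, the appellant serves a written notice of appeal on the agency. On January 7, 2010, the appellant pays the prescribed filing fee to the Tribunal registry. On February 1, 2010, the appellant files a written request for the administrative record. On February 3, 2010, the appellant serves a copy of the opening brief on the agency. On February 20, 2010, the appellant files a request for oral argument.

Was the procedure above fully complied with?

No

(1) the permitted window runs from November 18, 2009 + 7 = November 25, 2009 to November 18, 2009 + 52 = January 9, 2010; January 6, 2010 falls inside that range.
(2) due by January 6, 2010 + 64 days = March 11, 2010; done January 7, 2010 — timely.
(3) permitted from January 7, 2010 + 30 days = February 6, 2010 onward; February 1, 2010 is 5 days before the earliest permitted date.
No need to go further; step 3 was not satisfied.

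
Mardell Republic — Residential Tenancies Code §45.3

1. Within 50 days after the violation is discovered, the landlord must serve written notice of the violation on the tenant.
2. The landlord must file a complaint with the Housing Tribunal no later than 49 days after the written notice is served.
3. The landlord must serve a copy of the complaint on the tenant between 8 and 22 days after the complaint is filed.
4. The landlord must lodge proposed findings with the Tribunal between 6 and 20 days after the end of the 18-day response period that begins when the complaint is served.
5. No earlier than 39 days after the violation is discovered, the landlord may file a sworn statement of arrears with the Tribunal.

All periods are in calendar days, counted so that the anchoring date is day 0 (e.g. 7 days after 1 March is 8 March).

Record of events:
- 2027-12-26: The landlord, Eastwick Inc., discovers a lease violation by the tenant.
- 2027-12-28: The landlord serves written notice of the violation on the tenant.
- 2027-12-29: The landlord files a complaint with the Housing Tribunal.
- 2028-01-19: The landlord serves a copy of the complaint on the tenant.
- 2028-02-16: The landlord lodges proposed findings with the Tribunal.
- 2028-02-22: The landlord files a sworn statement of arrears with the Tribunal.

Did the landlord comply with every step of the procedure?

Step 1: 50 days after 2027-12-26 (when the violation is discovered) is 2028-02-14; completed 2027-12-28, before the deadline.
Step 2: 49 days after 2027-12-28 (when the written notice is served) is 2028-02-15; done 2027-12-29 — timely.
Step 3: the window is 8–22 days after 2027-12-29 (when the complaint is filed), so 2028-01-06 through 2028-01-20; done 2028-01-19 — within the window.
Step 4: the window is 6–20 days after 2028-02-06 (end of the 18-day response period, which began when the complaint is served on 2028-01-19), so 2028-02-12 through 2028-02-26; done 2028-02-16, which is between those dates.
Step 5: the earliest permitted date is 39 days after 2027-12-26 (when the violation is discovered), i.e. 2028-02-03; done 2028-02-22, after the minimum wait.

Yes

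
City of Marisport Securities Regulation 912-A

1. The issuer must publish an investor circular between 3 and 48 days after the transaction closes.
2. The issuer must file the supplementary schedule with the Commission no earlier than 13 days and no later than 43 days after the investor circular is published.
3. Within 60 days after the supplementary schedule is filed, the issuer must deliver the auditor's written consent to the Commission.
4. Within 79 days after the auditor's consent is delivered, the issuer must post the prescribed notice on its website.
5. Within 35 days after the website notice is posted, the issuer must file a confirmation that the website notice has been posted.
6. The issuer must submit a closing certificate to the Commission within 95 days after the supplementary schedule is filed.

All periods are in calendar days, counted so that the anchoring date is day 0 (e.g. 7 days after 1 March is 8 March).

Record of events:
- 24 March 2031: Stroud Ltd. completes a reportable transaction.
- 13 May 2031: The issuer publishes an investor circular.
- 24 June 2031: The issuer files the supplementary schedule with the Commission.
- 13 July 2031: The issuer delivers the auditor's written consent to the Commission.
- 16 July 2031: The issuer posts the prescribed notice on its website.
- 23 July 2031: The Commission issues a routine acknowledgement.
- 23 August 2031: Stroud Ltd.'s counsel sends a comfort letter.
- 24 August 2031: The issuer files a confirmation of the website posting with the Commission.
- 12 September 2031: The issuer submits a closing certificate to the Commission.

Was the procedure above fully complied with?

Step 1 — 3 and 48 days from 24 March 2031 (when the transaction closes) are 27 March 2031 and 11 May 2031 respectively; 13 May 2031 is 2 days past the end of the window.

No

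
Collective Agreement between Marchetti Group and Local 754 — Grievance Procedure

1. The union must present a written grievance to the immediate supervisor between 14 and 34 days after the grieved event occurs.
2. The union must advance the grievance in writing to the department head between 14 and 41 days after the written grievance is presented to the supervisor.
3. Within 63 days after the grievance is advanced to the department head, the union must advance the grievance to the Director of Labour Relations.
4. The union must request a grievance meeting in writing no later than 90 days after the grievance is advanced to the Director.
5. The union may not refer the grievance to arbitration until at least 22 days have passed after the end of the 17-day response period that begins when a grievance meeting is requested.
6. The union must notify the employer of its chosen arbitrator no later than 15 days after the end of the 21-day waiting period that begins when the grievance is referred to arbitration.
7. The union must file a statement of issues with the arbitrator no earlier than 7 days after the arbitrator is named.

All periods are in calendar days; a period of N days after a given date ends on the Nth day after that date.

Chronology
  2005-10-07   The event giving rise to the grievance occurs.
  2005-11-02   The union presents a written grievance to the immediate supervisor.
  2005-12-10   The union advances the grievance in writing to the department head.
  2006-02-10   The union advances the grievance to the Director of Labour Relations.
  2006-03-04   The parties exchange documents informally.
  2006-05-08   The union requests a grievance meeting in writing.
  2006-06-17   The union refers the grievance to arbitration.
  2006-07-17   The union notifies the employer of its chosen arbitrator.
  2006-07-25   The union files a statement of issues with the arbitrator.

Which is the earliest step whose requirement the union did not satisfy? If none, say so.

None — every step was satisfied

(1) the permitted window runs from 2005-10-07 + 14 = 2005-10-21 to 2005-10-07 + 34 = 2005-11-10; done 2005-11-02, which is between those dates.
(2) the permitted window runs from 2005-11-02 + 14 = 2005-11-16 to 2005-11-02 + 41 = 2005-12-13; done 2005-12-10 — within the window.
(3) due by 2005-12-10 + 63 days = 2006-02-11; 2006-02-10 is within that limit.
(4) due by 2006-02-10 + 90 days = 2006-05-11; 2006-05-08 is within that limit.
(5) permitted from 2006-05-25 + 22 days = 2006-06-16 onward; 2006-06-17 is on or after that date.
(6) due by 2006-07-08 + 15 days = 2006-07-23; done 2006-07-17 — timely.
(7) permitted from 2006-07-17 + 7 days = 2006-07-24 onward; 2006-07-25 is on or after that date.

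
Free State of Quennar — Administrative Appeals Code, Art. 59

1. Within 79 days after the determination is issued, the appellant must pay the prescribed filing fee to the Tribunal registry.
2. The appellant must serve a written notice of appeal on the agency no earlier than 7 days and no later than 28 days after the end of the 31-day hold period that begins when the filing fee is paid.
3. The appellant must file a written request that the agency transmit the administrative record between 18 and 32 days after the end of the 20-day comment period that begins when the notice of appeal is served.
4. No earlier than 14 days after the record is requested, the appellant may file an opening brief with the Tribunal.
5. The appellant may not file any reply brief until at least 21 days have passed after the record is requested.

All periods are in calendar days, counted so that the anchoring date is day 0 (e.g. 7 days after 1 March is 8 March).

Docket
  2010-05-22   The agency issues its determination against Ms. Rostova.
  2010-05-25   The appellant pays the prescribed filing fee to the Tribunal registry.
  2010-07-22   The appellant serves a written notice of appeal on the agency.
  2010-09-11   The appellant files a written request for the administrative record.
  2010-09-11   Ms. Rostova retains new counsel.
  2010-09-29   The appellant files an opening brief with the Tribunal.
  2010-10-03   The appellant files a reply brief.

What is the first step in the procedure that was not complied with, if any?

None — every step was satisfied

Step 1 — counting 79 days from 2010-05-22 (when the determination is issued) gives a deadline of 2010-08-09; 2010-05-25 is within that limit.
Step 2 — 7 and 28 days from 2010-06-25 (end of the 31-day hold period, which began when the filing fee is paid on 2010-05-25) are 2010-07-02 and 2010-07-23 respectively; done 2010-07-22, which is between those dates.
Step 3 — 18 and 32 days from 2010-08-11 (end of the 20-day comment period, which began when the notice of appeal is served on 2010-07-22) are 2010-08-29 and 2010-09-12 respectively; 2010-09-11 falls inside that range.
Step 4 — must wait 14 days from 2010-09-11 (when the record is requested), so not before 2010-09-25; 2010-09-29 is on or after that date.
Step 5 — must wait 21 days from 2010-09-11 (when the record is requested), so not before 2010-10-02; done 2010-10-03 — permitted.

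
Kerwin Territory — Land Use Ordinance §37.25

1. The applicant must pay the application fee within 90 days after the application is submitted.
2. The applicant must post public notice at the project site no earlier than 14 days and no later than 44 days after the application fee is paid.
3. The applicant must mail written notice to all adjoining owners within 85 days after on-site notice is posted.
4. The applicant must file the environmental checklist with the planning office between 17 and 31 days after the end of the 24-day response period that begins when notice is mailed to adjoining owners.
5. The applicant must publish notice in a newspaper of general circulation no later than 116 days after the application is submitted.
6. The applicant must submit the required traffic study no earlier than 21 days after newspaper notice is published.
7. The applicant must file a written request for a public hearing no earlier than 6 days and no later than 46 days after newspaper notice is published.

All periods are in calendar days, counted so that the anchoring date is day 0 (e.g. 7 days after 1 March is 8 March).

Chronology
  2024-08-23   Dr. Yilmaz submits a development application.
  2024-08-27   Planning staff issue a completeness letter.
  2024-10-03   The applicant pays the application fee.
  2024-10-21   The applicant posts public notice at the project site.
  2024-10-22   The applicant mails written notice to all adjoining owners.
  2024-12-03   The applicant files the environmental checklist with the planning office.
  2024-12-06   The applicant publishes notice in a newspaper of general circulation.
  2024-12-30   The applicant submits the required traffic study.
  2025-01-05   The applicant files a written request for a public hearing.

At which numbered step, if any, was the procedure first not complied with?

None — every step was satisfied

Step 1 — counting 90 days from 2024-08-23 (when the application is submitted) gives a deadline of 2024-11-21; 2024-10-03 is within that limit.
Step 2 — 14 and 44 days from 2024-10-03 (when the application fee is paid) are 2024-10-17 and 2024-11-16 respectively; 2024-10-21 falls inside that range.
Step 3 — counting 85 days from 2024-10-21 (when on-site notice is posted) gives a deadline of 2025-01-14; completed 2024-10-22, before the deadline.
Step 4 — 17 and 31 days from 2024-11-15 (end of the 24-day response period, which began when notice is mailed to adjoining owners on 2024-10-22) are 2024-12-02 and 2024-12-16 respectively; 2024-12-03 falls inside that range.
Step 5 — counting 116 days from 2024-08-23 (when the application is submitted) gives a deadline of 2024-12-17; done 2024-12-06 — timely.
Step 6 — must wait 21 days from 2024-12-06 (when newspaper notice is published), so not before 2024-12-27; done 2024-12-30 — permitted.
Step 7 — 6 and 46 days from 2024-12-06 (when newspaper notice is published) are 2024-12-12 and 2025-01-21 respectively; 2025-01-05 falls inside that range.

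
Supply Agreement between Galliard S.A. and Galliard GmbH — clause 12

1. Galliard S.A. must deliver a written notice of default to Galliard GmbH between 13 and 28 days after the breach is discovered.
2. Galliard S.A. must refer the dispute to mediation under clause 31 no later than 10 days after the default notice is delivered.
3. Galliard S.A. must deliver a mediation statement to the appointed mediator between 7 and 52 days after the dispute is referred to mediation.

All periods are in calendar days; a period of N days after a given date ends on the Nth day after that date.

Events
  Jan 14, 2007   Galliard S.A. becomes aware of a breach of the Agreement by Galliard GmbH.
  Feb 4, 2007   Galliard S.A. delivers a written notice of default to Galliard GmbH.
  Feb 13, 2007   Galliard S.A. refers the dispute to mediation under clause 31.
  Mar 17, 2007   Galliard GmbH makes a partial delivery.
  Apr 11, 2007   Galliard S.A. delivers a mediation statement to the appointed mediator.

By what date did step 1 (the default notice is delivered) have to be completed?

Feb 11, 2007

Step 1 runs from Jan 14, 2007, when the breach is discovered. The window is 13–28 days after Jan 14, 2007; it closes on Feb 11, 2007.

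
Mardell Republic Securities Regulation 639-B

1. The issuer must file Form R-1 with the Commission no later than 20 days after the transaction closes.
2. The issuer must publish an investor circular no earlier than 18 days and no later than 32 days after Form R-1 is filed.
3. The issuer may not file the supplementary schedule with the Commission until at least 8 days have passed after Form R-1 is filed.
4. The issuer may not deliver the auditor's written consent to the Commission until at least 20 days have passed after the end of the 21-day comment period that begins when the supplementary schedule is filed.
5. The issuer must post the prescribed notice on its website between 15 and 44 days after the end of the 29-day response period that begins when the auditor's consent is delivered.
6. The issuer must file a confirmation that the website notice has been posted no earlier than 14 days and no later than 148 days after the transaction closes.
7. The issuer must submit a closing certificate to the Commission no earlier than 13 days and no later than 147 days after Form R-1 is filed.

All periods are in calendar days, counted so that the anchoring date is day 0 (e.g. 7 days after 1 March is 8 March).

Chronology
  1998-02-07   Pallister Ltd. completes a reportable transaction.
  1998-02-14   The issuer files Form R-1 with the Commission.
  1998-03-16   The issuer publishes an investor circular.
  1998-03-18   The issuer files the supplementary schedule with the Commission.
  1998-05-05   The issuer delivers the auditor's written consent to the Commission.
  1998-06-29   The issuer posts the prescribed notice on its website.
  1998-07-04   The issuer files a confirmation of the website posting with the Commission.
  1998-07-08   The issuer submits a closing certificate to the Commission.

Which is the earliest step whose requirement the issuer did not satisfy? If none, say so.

(1) due by 1998-02-07 + 20 days = 1998-02-27; done 1998-02-14 — timely.
(2) the permitted window runs from 1998-02-14 + 18 = 1998-03-04 to 1998-02-14 + 32 = 1998-03-18; 1998-03-16 falls inside that range.
(3) permitted from 1998-02-14 + 8 days = 1998-02-22 onward; 1998-03-18 is on or after that date.
(4) permitted from 1998-04-08 + 20 days = 1998-04-28 onward; 1998-05-05 is on or after that date.
(5) the permitted window runs from 1998-06-03 + 15 = 1998-06-18 to 1998-06-03 + 44 = 1998-07-17; done 1998-06-29, which is between those dates.
(6) the permitted window runs from 1998-02-07 + 14 = 1998-02-21 to 1998-02-07 + 148 = 1998-07-05; done 1998-07-04 — within the window.
(7) the permitted window runs from 1998-02-14 + 13 = 1998-02-27 to 1998-02-14 + 147 = 1998-07-11; done 1998-07-08, which is between those dates.

None — every step was satisfied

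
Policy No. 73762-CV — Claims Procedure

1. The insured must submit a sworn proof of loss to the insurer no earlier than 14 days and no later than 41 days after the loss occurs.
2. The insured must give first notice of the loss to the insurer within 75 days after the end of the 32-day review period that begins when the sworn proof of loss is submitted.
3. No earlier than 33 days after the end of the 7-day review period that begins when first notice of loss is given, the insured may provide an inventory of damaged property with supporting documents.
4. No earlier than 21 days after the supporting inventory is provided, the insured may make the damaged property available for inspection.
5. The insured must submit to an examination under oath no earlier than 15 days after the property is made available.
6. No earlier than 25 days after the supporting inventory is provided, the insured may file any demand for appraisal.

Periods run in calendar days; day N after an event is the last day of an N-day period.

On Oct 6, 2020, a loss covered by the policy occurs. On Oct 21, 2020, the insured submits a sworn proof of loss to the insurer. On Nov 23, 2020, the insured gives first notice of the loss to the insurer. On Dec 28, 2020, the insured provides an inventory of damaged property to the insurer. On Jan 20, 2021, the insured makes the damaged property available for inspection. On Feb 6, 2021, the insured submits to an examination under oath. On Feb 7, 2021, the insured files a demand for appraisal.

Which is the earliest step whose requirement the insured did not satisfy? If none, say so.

(1) the permitted window runs from Oct 6, 2020 + 14 = Oct 20, 2020 to Oct 6, 2020 + 41 = Nov 16, 2020; done Oct 21, 2020 — within the window.
(2) due by Nov 22, 2020 + 75 days = Feb 5, 2021; completed Nov 23, 2020, before the deadline.
(3) permitted from Nov 30, 2020 + 33 days = Jan 2, 2021 onward; Dec 28, 2020 is 5 days before the earliest permitted date.

Step 3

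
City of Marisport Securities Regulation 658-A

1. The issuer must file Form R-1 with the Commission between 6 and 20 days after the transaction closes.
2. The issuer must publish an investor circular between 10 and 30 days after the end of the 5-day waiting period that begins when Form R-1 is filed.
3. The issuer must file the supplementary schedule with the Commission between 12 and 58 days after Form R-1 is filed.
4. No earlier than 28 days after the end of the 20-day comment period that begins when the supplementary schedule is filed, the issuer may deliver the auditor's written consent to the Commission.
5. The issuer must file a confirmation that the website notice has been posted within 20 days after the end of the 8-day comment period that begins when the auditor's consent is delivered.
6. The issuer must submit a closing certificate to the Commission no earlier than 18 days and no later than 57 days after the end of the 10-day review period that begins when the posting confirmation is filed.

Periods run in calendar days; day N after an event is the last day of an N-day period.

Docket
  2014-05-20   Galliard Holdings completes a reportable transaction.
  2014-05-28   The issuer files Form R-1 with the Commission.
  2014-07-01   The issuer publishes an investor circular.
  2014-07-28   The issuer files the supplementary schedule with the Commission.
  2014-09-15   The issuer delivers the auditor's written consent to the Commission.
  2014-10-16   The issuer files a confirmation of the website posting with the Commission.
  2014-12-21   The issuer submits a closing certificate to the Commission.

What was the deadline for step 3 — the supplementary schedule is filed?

Step 3 runs from 2014-05-28, when Form R-1 is filed. The window is 12–58 days after 2014-05-28; it closes on 2014-07-25.

2014-07-25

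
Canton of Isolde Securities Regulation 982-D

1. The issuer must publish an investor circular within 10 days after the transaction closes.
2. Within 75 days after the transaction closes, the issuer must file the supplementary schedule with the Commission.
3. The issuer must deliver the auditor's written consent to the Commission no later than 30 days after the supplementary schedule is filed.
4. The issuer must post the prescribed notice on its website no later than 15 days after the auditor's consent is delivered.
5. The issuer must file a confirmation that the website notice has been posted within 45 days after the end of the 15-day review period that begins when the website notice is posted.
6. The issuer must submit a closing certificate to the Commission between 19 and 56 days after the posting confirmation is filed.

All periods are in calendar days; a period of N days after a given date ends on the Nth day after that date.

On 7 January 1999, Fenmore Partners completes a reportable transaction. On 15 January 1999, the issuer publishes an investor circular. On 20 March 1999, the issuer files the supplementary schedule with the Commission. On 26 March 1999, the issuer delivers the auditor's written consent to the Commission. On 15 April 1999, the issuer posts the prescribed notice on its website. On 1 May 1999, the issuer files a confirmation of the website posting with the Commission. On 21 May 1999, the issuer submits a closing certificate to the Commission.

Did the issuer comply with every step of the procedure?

No

Step 1: 10 days after 7 January 1999 (when the transaction closes) is 17 January 1999; completed 15 January 1999, before the deadline.
Step 2: 75 days after 7 January 1999 (when the transaction closes) is 23 March 1999; completed 20 March 1999, before the deadline.
Step 3: 30 days after 20 March 1999 (when the supplementary schedule is filed) is 19 April 1999; completed 26 March 1999, before the deadline.
Step 4: 15 days after 26 March 1999 (when the auditor's consent is delivered) is 10 April 1999; not done until 15 April 1999, 5 days after the deadline.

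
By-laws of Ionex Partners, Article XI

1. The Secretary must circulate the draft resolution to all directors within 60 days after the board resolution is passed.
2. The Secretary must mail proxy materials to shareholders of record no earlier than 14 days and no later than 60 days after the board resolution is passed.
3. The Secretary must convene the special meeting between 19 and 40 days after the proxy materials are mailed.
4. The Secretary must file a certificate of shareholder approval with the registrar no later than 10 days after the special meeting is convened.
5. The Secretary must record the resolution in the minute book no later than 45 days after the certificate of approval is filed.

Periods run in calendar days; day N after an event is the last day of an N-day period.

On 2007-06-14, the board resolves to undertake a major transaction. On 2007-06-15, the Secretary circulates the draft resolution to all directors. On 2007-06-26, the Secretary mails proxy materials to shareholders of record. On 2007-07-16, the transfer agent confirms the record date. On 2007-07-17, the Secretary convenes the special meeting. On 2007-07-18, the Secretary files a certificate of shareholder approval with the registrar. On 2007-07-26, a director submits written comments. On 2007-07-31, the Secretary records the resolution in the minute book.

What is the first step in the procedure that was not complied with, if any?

(1) due by 2007-06-14 + 60 days = 2007-08-13; done 2007-06-15 — timely.
(2) the permitted window runs from 2007-06-14 + 14 = 2007-06-28 to 2007-06-14 + 60 = 2007-08-13; 2007-06-26 is 2 days too early.
The procedure was therefore not followed at step 2.

Step 2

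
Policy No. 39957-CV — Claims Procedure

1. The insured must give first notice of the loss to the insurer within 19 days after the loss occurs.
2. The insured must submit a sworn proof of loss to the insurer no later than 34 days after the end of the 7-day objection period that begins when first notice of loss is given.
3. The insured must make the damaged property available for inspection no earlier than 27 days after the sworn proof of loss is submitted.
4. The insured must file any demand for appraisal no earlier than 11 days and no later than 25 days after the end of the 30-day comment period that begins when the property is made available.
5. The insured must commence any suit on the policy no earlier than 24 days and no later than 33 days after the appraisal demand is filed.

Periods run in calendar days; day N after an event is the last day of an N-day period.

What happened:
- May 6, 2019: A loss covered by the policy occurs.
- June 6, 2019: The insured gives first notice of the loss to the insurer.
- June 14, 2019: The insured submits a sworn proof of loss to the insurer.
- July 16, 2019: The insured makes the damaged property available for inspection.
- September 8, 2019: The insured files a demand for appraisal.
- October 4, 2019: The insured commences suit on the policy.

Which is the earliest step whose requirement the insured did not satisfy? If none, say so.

Step 1: 19 days after May 6, 2019 (when the loss occurs) is May 25, 2019; June 6, 2019 misses that deadline by 12 days.
The analysis stops there.

Step 1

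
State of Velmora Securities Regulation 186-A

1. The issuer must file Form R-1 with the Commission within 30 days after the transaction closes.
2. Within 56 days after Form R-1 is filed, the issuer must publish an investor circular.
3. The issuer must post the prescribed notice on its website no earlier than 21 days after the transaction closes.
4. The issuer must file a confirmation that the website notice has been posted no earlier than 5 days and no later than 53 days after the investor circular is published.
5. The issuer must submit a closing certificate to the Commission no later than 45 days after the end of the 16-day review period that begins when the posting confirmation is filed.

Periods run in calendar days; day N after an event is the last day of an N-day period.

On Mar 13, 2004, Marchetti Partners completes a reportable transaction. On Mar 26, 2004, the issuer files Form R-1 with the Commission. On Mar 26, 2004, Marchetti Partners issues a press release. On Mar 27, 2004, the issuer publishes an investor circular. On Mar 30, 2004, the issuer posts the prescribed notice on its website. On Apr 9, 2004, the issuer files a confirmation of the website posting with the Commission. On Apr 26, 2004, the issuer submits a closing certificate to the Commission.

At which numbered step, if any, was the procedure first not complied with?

Step 1 — counting 30 days from Mar 13, 2004 (when the transaction closes) gives a deadline of Apr 12, 2004; Mar 26, 2004 is within that limit.
Step 2 — counting 56 days from Mar 26, 2004 (when Form R-1 is filed) gives a deadline of May 21, 2004; completed Mar 27, 2004, before the deadline.
Step 3 — must wait 21 days from Mar 13, 2004 (when the transaction closes), so not before Apr 3, 2004; acted on Mar 30, 2004, 4 days prematurely.
Later steps need not be reached.

Step 3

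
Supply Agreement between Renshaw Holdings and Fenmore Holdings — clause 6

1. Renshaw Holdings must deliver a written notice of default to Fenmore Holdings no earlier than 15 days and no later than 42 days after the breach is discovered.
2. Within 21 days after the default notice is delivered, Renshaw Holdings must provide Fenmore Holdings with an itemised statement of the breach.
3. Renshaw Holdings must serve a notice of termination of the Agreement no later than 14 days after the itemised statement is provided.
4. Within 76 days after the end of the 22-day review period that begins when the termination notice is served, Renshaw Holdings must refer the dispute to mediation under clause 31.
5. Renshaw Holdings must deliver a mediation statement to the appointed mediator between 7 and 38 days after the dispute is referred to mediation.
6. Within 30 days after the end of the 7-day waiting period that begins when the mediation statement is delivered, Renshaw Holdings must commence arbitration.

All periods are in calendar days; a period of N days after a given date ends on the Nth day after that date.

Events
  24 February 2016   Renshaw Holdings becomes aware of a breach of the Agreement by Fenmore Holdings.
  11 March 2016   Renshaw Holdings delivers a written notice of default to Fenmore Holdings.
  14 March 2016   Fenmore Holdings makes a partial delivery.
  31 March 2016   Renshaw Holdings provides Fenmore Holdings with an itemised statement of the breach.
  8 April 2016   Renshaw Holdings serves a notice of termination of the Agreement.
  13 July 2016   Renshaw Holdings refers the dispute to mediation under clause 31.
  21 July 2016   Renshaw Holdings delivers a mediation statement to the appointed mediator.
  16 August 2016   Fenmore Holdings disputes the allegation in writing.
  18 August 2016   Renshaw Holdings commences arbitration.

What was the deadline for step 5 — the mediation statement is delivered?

20 August 2016

Step 5 runs from 13 July 2016, when the dispute is referred to mediation. The window is 7–38 days after 13 July 2016; it closes on 20 August 2016.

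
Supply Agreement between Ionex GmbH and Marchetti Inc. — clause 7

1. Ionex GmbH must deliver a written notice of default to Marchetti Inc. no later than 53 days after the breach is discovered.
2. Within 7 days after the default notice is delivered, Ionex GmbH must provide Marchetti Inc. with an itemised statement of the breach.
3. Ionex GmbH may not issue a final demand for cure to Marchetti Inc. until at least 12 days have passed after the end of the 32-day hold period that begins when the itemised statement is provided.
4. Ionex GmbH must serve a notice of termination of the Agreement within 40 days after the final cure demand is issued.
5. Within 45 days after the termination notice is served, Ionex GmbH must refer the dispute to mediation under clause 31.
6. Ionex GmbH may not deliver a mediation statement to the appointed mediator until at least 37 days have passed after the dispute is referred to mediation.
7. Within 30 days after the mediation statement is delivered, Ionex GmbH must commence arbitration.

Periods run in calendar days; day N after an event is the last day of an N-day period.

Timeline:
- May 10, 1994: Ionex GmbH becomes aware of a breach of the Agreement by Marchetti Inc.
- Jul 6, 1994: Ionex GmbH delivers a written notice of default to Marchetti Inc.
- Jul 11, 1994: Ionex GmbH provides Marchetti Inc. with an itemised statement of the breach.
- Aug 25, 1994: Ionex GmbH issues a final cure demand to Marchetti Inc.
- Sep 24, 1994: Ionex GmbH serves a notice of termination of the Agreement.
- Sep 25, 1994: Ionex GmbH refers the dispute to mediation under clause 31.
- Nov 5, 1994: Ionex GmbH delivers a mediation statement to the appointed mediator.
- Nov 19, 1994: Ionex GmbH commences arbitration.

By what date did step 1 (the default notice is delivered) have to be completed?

Step 1 runs from May 10, 1994, when the breach is discovered. 53 days after May 10, 1994 is Jul 2, 1994.

Jul 2, 1994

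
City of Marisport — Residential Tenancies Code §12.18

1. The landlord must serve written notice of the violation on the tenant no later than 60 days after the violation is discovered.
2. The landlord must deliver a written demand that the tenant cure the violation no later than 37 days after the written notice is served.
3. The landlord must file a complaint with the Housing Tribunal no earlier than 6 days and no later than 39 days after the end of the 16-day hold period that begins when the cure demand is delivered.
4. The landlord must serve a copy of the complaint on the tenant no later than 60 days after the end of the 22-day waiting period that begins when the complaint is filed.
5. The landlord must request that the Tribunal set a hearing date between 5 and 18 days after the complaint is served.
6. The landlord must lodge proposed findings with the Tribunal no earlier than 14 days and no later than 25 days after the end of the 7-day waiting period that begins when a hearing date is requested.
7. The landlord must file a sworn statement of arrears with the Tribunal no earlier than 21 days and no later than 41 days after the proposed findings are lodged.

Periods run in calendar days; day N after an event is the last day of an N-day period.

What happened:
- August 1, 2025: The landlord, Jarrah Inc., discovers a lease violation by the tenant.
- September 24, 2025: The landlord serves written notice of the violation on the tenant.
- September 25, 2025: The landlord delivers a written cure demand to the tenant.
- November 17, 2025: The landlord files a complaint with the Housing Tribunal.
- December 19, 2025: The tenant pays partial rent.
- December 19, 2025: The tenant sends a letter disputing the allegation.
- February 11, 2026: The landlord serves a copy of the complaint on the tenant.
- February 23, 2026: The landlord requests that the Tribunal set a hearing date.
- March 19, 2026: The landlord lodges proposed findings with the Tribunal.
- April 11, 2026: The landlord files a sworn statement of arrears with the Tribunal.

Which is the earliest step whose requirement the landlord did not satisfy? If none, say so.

Step 4

Step 1: 60 days after August 1, 2025 (when the violation is discovered) is September 30, 2025; September 24, 2025 is within that limit.
Step 2: 37 days after September 24, 2025 (when the written notice is served) is October 31, 2025; September 25, 2025 is within that limit.
Step 3: the window is 6–39 days after October 11, 2025 (end of the 16-day hold period, which began when the cure demand is delivered on September 25, 2025), so October 17, 2025 through November 19, 2025; November 17, 2025 falls inside that range.
Step 4: 60 days after December 9, 2025 (end of the 22-day waiting period, which began when the complaint is filed on November 17, 2025) is February 7, 2026; February 11, 2026 misses that deadline by 4 days.
No need to go further; step 4 was not satisfied.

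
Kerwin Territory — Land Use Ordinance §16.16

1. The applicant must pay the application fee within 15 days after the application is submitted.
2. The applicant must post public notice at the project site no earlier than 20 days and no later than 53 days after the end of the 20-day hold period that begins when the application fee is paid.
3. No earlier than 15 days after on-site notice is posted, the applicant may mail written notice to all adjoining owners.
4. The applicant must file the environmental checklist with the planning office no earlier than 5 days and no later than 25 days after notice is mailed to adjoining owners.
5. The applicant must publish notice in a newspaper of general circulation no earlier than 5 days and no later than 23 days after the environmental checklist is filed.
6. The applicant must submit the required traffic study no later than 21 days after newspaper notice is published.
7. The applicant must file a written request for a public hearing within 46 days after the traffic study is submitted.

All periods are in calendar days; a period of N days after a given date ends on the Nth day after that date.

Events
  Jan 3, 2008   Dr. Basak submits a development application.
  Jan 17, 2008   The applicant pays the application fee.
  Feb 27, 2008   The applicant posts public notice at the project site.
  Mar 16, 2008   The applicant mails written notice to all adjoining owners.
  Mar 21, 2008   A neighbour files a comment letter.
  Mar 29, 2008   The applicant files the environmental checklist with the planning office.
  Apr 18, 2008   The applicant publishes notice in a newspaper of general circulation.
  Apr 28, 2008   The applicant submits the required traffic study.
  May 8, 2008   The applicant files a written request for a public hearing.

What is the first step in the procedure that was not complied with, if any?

(1) due by Jan 3, 2008 + 15 days = Jan 18, 2008; completed Jan 17, 2008, before the deadline.
(2) the permitted window runs from Feb 6, 2008 + 20 = Feb 26, 2008 to Feb 6, 2008 + 53 = Mar 30, 2008; done Feb 27, 2008 — within the window.
(3) permitted from Feb 27, 2008 + 15 days = Mar 13, 2008 onward; done Mar 16, 2008 — permitted.
(4) the permitted window runs from Mar 16, 2008 + 5 = Mar 21, 2008 to Mar 16, 2008 + 25 = Apr 10, 2008; Mar 29, 2008 falls inside that range.
(5) the permitted window runs from Mar 29, 2008 + 5 = Apr 3, 2008 to Mar 29, 2008 + 23 = Apr 21, 2008; done Apr 18, 2008, which is between those dates.
(6) due by Apr 18, 2008 + 21 days = May 9, 2008; completed Apr 28, 2008, before the deadline.
(7) due by Apr 28, 2008 + 46 days = Jun 13, 2008; May 8, 2008 is within that limit.

None — every step was satisfied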